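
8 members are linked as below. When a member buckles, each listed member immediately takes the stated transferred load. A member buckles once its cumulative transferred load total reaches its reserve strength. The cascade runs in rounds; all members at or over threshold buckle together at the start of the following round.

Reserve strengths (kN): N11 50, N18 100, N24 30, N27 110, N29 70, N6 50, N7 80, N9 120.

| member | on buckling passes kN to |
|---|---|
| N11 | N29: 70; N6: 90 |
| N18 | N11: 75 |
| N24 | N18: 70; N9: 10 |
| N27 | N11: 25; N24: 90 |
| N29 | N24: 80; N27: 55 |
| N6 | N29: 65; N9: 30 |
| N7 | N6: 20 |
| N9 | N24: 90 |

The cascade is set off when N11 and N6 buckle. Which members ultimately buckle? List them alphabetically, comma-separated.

Round 1 — N11, N6 buckle (initial).
  N29: +70+65 → 135 ≥ 70
  N9: +30 → 30 < 120
Round 2 — N29 buckles.
  N24: +80 → 80 ≥ 30
  N27: +55 → 55 < 110
Round 3 — N24 buckles.
  N18: +70 → 70 < 100
  N9: +10 → 40 < 120
No further bucklings.

N11, N24, N29, N6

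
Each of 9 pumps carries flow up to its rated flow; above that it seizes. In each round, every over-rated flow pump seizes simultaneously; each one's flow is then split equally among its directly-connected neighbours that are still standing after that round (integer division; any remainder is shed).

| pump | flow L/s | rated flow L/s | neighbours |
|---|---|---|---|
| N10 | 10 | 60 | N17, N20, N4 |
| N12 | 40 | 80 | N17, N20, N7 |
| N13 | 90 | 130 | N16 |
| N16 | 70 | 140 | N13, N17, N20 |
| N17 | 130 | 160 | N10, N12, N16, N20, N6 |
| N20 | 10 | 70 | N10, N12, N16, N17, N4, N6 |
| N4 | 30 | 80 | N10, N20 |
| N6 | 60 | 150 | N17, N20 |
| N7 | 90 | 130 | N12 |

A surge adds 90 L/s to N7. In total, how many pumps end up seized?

9

Round 1 — N7 at 180 > 130. N7 seizes.
  N7 sheds 180 L/s to N12: 180 each.
    N12: 40+180 = 220 > 80
Round 2 — N12 seizes.
  N12 sheds 220 L/s to N17, N20: 110 each.
    N17: 130+110 = 240 > 160
    N20: 10+110 = 120 > 70
Round 3 — N17, N20 seize.
  N17 sheds 240 L/s to N10, N16, N6: 80 each.
    N10: 10+80 = 90 > 60
    N16: 70+80 = 150 > 140
    N6: 60+80 = 140 ≤ 150
  N20 sheds 120 L/s to N10, N16, N4, N6: 30 each.
    N10: 90+30 = 120 > 60
    N16: 150+30 = 180 > 140
    N4: 30+30 = 60 ≤ 80
    N6: 140+30 = 170 > 150
Round 4 — N10, N16, N6 seize.
  N10 sheds 120 L/s to N4: 120 each.
    N4: 60+120 = 180 > 80
  N16 sheds 180 L/s to N13: 180 each.
    N13: 90+180 = 270 > 130
  N6 sheds 170 L/s: no online neighbours, lost.
Round 5 — N13, N4 seize.
  N13 sheds 270 L/s: no online neighbours, lost.
  N4 sheds 180 L/s: no online neighbours, lost.
No further seizures.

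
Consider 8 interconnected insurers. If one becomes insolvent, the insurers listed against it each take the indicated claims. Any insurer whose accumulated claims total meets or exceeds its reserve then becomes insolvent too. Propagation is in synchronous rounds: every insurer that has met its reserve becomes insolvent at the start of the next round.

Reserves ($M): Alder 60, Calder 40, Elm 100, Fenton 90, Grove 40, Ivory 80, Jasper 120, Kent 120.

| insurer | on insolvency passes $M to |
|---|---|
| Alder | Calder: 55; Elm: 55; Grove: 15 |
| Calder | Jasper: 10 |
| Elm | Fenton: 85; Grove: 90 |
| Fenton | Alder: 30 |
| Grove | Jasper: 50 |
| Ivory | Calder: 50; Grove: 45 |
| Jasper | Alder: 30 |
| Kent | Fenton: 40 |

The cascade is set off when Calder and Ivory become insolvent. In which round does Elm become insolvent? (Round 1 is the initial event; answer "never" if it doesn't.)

Round 1 — Calder, Ivory become insolvent (initial).
  Grove: +45 → 45 ≥ 40
  Jasper: +10 → 10 < 120
Round 2 — Grove becomes insolvent.
  Jasper: +50 → 60 < 120
No further insolvencies.

never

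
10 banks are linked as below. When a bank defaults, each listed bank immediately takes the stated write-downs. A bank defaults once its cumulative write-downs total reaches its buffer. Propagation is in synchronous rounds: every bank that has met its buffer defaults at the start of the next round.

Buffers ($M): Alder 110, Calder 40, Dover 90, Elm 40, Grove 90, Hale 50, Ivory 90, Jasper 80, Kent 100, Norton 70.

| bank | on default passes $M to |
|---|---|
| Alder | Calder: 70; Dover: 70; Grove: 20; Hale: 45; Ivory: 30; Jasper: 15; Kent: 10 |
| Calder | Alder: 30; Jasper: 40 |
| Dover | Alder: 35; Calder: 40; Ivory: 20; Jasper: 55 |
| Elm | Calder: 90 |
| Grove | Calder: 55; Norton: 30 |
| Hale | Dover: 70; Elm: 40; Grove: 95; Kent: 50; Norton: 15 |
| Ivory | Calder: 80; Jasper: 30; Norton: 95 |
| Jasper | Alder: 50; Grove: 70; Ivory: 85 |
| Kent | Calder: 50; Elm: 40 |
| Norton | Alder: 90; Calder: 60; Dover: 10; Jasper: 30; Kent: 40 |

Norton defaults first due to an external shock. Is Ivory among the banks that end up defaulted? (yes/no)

Round 1 — Norton defaults (initial).
  Alder: +90 → 90 < 110
  Calder: +60 → 60 ≥ 40
  Dover: +10 → 10 < 90
  Jasper: +30 → 30 < 80
  Kent: +40 → 40 < 100
Round 2 — Calder defaults.
  Alder: +30 → 120 ≥ 110
  Jasper: +40 → 70 < 80
Round 3 — Alder defaults.
  Dover: +70 → 80 < 90
  Grove: +20 → 20 < 90
  Hale: +45 → 45 < 50
  Ivory: +30 → 30 < 90
  Jasper: +15 → 85 ≥ 80
  Kent: +10 → 50 < 100
Round 4 — Jasper defaults.
  Grove: +70 → 90 ≥ 90
  Ivory: +85 → 115 ≥ 90
Round 5 — Grove, Ivory default.
No further defaults.

yes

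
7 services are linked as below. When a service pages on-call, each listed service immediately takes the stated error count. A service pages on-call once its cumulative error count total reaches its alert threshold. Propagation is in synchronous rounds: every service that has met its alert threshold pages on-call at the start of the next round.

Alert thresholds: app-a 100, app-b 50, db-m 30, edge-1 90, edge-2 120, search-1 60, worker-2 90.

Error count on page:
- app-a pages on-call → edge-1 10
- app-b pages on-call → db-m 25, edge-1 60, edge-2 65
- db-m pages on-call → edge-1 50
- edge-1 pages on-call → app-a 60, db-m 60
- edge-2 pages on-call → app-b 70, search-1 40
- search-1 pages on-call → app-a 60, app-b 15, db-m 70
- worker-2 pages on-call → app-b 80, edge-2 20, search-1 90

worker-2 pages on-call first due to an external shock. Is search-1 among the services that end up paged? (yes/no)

yes

Round 1 — worker-2 pages on-call (initial).
  app-b: +80 → 80 ≥ 50
  edge-2: +20 → 20 < 120
  search-1: +90 → 90 ≥ 60
Round 2 — app-b, search-1 page on-call.
  app-a: +60 → 60 < 100
  db-m: +25+70 → 95 ≥ 30
  edge-1: +60 → 60 < 90
  edge-2: +65 → 85 < 120
Round 3 — db-m pages on-call.
  edge-1: +50 → 110 ≥ 90
Round 4 — edge-1 pages on-call.
  app-a: +60 → 120 ≥ 100
Round 5 — app-a pages on-call.
No further pages.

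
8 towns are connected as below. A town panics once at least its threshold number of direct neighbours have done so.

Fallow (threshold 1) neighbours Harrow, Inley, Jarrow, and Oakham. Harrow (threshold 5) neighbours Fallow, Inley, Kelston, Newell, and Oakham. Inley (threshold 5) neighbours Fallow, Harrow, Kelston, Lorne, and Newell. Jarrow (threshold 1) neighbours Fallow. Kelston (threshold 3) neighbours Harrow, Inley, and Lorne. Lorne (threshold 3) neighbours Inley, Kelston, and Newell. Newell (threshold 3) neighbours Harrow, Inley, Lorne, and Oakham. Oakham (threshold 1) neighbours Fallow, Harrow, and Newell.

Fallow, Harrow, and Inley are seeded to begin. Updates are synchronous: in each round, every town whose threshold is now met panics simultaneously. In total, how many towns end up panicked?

6

Round 1 — Fallow, Harrow, Inley panic (initial).
Round 2 — checking thresholds:
  Jarrow: 1 of 1 neighbours ≥ 1, panics.
  Kelston: 2 of 3 neighbours < 3, not yet.
  Lorne: 1 of 3 neighbours < 3, not yet.
  Newell: 2 of 4 neighbours < 3, not yet.
  Oakham: 2 of 3 neighbours ≥ 1, panics.
Round 3 — checking thresholds:
  Kelston: 2 of 3 neighbours < 3, not yet.
  Lorne: 1 of 3 neighbours < 3, not yet.
  Newell: 3 of 4 neighbours ≥ 3, panics.
Round 4 — no new panics; cascade stops.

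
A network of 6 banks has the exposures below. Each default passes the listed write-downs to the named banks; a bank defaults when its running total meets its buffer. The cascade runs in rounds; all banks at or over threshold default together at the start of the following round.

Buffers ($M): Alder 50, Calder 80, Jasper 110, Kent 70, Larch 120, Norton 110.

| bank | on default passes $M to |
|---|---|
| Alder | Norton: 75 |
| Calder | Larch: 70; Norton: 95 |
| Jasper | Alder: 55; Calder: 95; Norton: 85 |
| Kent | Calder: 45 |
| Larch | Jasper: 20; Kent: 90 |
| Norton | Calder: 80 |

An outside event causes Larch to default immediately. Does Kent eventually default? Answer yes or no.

yes

Round 1 — Larch defaults (initial).
  Jasper: +20 → 20 < 110
  Kent: +90 → 90 ≥ 70
Round 2 — Kent defaults.
  Calder: +45 → 45 < 80
No further defaults.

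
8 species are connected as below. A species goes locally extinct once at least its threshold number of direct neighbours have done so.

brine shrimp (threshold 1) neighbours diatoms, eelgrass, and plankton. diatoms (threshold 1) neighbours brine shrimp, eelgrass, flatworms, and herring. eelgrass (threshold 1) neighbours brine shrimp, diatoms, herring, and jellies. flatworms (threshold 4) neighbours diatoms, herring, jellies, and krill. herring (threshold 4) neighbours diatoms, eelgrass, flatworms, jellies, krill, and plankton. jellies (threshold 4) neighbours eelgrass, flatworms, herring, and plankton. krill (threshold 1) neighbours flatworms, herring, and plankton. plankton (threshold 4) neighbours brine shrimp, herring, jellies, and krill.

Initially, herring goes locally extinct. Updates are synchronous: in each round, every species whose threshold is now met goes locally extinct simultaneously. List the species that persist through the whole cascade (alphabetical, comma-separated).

Round 1 — herring goes locally extinct (initial).
Round 2 — checking thresholds:
  diatoms: 1 of 4 neighbours ≥ 1, goes locally extinct.
  eelgrass: 1 of 4 neighbours ≥ 1, goes locally extinct.
  flatworms: 1 of 4 neighbours < 4, not yet.
  jellies: 1 of 4 neighbours < 4, not yet.
  krill: 1 of 3 neighbours ≥ 1, goes locally extinct.
  plankton: 1 of 4 neighbours < 4, not yet.
Round 3 — checking thresholds:
  brine shrimp: 2 of 3 neighbours ≥ 1, goes locally extinct.
  flatworms: 3 of 4 neighbours < 4, not yet.
  jellies: 2 of 4 neighbours < 4, not yet.
  plankton: 2 of 4 neighbours < 4, not yet.
Round 4 — no new extinctions; cascade stops.

flatworms, jellies, plankton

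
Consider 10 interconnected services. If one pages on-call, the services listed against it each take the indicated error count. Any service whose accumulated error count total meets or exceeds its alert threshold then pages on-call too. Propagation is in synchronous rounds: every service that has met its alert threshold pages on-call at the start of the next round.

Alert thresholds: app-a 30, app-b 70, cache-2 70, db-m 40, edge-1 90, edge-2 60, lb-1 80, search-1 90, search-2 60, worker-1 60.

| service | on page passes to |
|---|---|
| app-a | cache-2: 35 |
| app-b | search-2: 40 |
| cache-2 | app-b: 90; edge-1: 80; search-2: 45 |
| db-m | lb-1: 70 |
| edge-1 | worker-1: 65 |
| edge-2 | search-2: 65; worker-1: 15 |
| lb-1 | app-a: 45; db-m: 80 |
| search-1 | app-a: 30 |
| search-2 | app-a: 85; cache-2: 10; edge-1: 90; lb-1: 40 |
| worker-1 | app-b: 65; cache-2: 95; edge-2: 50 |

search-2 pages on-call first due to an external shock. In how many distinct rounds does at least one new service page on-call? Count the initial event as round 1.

Round 1 — search-2 pages on-call (initial).
  app-a: +85 → 85 ≥ 30
  cache-2: +10 → 10 < 70
  edge-1: +90 → 90 ≥ 90
  lb-1: +40 → 40 < 80
Round 2 — app-a, edge-1 page on-call.
  cache-2: +35 → 45 < 70
  worker-1: +65 → 65 ≥ 60
Round 3 — worker-1 pages on-call.
  app-b: +65 → 65 < 70
  cache-2: +95 → 140 ≥ 70
  edge-2: +50 → 50 < 60
Round 4 — cache-2 pages on-call.
  app-b: +90 → 155 ≥ 70
Round 5 — app-b pages on-call.
No further pages.

5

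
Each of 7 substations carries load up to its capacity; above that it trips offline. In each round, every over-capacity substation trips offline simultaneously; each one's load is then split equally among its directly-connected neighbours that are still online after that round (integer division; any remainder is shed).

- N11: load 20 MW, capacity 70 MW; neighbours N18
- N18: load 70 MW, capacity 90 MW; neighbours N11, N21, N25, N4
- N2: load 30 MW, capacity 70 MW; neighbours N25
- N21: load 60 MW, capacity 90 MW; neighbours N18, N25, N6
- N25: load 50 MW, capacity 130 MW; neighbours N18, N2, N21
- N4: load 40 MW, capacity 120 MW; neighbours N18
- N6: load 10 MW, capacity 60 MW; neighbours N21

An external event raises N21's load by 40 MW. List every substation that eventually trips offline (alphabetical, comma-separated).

Round 1 — N21 at 100 > 90. N21 trips offline.
  N21 sheds 100 MW to N18, N25, N6: 33 each (1 lost).
    N18: 70+33 = 103 > 90
    N25: 50+33 = 83 ≤ 130
    N6: 10+33 = 43 ≤ 60
Round 2 — N18 trips offline.
  N18 sheds 103 MW to N11, N25, N4: 34 each (1 lost).
    N11: 20+34 = 54 ≤ 70
    N25: 83+34 = 117 ≤ 130
    N4: 40+34 = 74 ≤ 120
No further trips.

N18, N21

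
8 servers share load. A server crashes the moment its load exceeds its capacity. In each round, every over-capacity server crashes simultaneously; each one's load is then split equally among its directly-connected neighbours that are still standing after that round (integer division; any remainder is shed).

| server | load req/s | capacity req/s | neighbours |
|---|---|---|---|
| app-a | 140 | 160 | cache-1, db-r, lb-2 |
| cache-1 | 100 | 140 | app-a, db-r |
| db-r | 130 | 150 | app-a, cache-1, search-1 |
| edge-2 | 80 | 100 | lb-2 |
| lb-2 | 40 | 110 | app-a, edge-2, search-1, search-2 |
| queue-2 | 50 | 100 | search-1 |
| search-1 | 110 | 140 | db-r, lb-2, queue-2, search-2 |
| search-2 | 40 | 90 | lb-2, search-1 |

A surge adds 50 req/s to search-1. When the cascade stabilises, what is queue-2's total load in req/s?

90

Round 1 — search-1 at 160 > 140. search-1 crashes.
  search-1 sheds 160 req/s to db-r, lb-2, queue-2, search-2: 40 each.
    db-r: 130+40 = 170 > 150
    lb-2: 40+40 = 80 ≤ 110
    queue-2: 50+40 = 90 ≤ 100
    search-2: 40+40 = 80 ≤ 90
Round 2 — db-r crashes.
  db-r sheds 170 req/s to app-a, cache-1: 85 each.
    app-a: 140+85 = 225 > 160
    cache-1: 100+85 = 185 > 140
Round 3 — app-a, cache-1 crash.
  app-a sheds 225 req/s to lb-2: 225 each.
    lb-2: 80+225 = 305 > 110
  cache-1 sheds 185 req/s: no online neighbours, lost.
Round 4 — lb-2 crashes.
  lb-2 sheds 305 req/s to edge-2, search-2: 152 each (1 lost).
    edge-2: 80+152 = 232 > 100
    search-2: 80+152 = 232 > 90
Round 5 — edge-2, search-2 crash.
  edge-2 sheds 232 req/s: no online neighbours, lost.
  search-2 sheds 232 req/s: no online neighbours, lost.
No further crashes.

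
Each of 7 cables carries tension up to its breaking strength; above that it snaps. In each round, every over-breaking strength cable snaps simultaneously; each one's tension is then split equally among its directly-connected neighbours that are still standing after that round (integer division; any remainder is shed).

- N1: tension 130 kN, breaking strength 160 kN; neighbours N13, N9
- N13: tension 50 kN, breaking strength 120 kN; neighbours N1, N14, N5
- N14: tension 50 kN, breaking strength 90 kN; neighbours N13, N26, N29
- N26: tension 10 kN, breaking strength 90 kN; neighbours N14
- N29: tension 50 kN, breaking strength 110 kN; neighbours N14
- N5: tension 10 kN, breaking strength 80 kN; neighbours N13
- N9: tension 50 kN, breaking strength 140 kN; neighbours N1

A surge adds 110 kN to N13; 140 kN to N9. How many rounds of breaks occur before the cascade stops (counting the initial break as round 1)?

Round 1 — N13 at 160 > 120; N9 at 190 > 140. N13, N9 snap.
  N13 sheds 160 kN to N1, N14, N5: 53 each (1 lost).
    N1: 130+53 = 183 > 160
    N14: 50+53 = 103 > 90
    N5: 10+53 = 63 ≤ 80
  N9 sheds 190 kN to N1: 190 each.
    N1: 183+190 = 373 > 160
Round 2 — N1, N14 snap.
  N1 sheds 373 kN: no online neighbours, lost.
  N14 sheds 103 kN to N26, N29: 51 each (1 lost).
    N26: 10+51 = 61 ≤ 90
    N29: 50+51 = 101 ≤ 110
No further breaks.

2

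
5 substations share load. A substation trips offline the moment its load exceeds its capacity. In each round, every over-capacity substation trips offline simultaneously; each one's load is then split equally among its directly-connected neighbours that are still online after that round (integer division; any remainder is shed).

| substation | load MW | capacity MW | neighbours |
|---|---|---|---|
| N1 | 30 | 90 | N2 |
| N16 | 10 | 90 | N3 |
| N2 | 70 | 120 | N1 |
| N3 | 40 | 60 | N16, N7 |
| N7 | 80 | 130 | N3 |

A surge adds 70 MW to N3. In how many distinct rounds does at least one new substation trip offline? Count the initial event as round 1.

2

Round 1 — N3 at 110 > 60. N3 trips offline.
  N3 sheds 110 MW to N16, N7: 55 each.
    N16: 10+55 = 65 ≤ 90
    N7: 80+55 = 135 > 130
Round 2 — N7 trips offline.
  N7 sheds 135 MW: no online neighbours, lost.
No further trips.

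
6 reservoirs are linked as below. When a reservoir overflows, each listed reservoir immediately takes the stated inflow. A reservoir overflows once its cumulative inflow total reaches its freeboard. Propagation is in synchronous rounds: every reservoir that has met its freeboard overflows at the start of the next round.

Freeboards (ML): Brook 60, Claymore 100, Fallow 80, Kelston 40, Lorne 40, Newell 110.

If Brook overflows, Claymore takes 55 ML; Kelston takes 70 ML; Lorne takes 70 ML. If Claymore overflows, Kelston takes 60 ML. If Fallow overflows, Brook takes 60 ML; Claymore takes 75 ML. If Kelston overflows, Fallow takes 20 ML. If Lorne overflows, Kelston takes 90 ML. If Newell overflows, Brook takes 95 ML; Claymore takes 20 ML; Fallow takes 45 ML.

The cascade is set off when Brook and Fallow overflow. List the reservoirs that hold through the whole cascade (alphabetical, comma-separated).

Round 1 — Brook, Fallow overflow (initial).
  Claymore: +55+75 → 130 ≥ 100
  Kelston: +70 → 70 ≥ 40
  Lorne: +70 → 70 ≥ 40
Round 2 — Claymore, Kelston, Lorne overflow.
No further overflows.

Newell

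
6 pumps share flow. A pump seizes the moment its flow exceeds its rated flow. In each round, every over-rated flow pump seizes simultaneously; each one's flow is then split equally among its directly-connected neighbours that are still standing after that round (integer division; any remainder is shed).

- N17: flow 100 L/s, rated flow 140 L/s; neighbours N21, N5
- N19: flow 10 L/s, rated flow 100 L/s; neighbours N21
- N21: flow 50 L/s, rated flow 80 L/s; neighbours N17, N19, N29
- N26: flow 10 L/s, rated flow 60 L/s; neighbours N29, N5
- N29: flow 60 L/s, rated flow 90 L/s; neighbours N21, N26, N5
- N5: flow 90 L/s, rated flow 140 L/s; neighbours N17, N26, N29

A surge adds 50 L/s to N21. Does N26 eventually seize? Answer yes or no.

no

Round 1 — N21 at 100 > 80. N21 seizes.
  N21 sheds 100 L/s to N17, N19, N29: 33 each (1 lost).
    N17: 100+33 = 133 ≤ 140
    N19: 10+33 = 43 ≤ 100
    N29: 60+33 = 93 > 90
Round 2 — N29 seizes.
  N29 sheds 93 L/s to N26, N5: 46 each (1 lost).
    N26: 10+46 = 56 ≤ 60
    N5: 90+46 = 136 ≤ 140
No further seizures.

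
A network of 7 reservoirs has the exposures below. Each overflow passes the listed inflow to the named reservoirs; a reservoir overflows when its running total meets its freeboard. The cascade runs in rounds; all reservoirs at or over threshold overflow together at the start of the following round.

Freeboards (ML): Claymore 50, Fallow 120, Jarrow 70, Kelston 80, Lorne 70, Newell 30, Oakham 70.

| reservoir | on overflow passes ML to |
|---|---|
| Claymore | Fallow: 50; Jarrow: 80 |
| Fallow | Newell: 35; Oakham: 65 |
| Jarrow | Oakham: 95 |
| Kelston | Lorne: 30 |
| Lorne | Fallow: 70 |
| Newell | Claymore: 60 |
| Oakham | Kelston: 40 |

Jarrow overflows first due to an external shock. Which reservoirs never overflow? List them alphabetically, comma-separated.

Claymore, Fallow, Kelston, Lorne, Newell

Round 1 — Jarrow overflows (initial).
  Oakham: +95 → 95 ≥ 70
Round 2 — Oakham overflows.
  Kelston: +40 → 40 < 80
No further overflows.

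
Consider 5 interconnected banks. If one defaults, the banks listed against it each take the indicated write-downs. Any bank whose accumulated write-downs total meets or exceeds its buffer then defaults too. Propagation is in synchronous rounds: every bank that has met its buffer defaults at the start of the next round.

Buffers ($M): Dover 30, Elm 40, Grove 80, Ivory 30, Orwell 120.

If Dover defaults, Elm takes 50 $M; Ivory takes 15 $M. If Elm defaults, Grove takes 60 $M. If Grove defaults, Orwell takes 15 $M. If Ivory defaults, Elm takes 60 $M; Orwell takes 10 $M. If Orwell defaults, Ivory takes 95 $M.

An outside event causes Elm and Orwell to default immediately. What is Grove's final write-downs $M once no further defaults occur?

60

Round 1 — Elm, Orwell default (initial).
  Grove: +60 → 60 < 80
  Ivory: +95 → 95 ≥ 30
Round 2 — Ivory defaults.
No further defaults.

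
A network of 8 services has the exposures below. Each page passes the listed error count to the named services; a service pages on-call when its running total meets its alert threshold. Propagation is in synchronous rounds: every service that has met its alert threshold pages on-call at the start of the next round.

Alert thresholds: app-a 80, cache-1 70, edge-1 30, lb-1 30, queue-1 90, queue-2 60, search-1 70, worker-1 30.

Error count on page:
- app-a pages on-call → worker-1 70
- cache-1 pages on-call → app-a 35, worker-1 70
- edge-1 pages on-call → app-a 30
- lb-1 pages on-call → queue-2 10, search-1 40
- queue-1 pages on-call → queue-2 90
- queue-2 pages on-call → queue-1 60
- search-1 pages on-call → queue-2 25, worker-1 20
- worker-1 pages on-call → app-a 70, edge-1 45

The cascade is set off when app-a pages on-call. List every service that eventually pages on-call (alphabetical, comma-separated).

app-a, edge-1, worker-1

Round 1 — app-a pages on-call (initial).
  worker-1: +70 → 70 ≥ 30
Round 2 — worker-1 pages on-call.
  edge-1: +45 → 45 ≥ 30
Round 3 — edge-1 pages on-call.
No further pages.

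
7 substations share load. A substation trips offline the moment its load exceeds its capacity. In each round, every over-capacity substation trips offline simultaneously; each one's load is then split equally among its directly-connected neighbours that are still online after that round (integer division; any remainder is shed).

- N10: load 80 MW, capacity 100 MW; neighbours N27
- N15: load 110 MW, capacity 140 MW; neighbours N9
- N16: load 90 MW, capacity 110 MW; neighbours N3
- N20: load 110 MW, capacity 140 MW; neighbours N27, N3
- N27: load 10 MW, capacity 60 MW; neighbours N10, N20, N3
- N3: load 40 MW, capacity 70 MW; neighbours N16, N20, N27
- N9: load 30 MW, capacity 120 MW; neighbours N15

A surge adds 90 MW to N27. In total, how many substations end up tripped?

Round 1 — N27 at 100 > 60. N27 trips offline.
  N27 sheds 100 MW to N10, N20, N3: 33 each (1 lost).
    N10: 80+33 = 113 > 100
    N20: 110+33 = 143 > 140
    N3: 40+33 = 73 > 70
Round 2 — N10, N20, N3 trip offline.
  N10 sheds 113 MW: no online neighbours, lost.
  N20 sheds 143 MW: no online neighbours, lost.
  N3 sheds 73 MW to N16: 73 each.
    N16: 90+73 = 163 > 110
Round 3 — N16 trips offline.
  N16 sheds 163 MW: no online neighbours, lost.
No further trips.

5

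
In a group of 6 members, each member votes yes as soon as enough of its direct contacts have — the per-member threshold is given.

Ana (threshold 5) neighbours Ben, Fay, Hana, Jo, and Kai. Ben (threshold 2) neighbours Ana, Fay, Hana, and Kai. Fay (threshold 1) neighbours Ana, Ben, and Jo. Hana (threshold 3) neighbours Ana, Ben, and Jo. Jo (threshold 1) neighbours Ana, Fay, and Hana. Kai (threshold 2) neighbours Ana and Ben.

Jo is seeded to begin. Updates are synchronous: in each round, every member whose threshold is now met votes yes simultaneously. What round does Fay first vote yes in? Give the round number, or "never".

2

Round 1 — Jo votes yes (initial).
Round 2 — checking thresholds:
  Ana: 1 of 5 neighbours < 5, not yet.
  Fay: 1 of 3 neighbours ≥ 1, votes yes.
  Hana: 1 of 3 neighbours < 3, not yet.
Round 3 — no new yes votes; cascade stops.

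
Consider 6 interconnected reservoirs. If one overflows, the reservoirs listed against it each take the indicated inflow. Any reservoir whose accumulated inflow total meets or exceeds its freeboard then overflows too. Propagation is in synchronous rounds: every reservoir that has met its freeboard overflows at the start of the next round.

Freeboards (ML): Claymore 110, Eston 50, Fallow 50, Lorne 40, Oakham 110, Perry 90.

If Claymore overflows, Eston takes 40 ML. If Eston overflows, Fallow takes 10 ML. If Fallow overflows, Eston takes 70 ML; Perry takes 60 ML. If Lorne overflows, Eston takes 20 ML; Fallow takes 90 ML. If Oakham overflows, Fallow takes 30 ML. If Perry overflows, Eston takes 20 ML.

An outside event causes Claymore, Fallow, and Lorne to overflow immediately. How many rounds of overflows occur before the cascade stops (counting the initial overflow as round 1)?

Round 1 — Claymore, Fallow, Lorne overflow (initial).
  Eston: +40+70+20 → 130 ≥ 50
  Perry: +60 → 60 < 90
Round 2 — Eston overflows.
No further overflows.

2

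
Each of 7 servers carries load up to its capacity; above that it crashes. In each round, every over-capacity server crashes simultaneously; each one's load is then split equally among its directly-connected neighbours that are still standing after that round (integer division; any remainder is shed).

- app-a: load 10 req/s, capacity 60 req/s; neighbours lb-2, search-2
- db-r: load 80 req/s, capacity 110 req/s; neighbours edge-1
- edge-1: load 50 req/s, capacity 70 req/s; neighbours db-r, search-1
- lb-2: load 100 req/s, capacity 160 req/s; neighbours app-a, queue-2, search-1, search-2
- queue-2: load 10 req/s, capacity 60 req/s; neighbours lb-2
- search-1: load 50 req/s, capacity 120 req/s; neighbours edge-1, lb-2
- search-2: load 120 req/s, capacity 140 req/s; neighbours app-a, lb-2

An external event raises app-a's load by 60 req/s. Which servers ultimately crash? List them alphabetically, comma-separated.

app-a, db-r, edge-1, lb-2, queue-2, search-1, search-2

Round 1 — app-a at 70 > 60. app-a crashes.
  app-a sheds 70 req/s to lb-2, search-2: 35 each.
    lb-2: 100+35 = 135 ≤ 160
    search-2: 120+35 = 155 > 140
Round 2 — search-2 crashes.
  search-2 sheds 155 req/s to lb-2: 155 each.
    lb-2: 135+155 = 290 > 160
Round 3 — lb-2 crashes.
  lb-2 sheds 290 req/s to queue-2, search-1: 145 each.
    queue-2: 10+145 = 155 > 60
    search-1: 50+145 = 195 > 120
Round 4 — queue-2, search-1 crash.
  queue-2 sheds 155 req/s: no online neighbours, lost.
  search-1 sheds 195 req/s to edge-1: 195 each.
    edge-1: 50+195 = 245 > 70
Round 5 — edge-1 crashes.
  edge-1 sheds 245 req/s to db-r: 245 each.
    db-r: 80+245 = 325 > 110
Round 6 — db-r crashes.
  db-r sheds 325 req/s: no online neighbours, lost.
No further crashes.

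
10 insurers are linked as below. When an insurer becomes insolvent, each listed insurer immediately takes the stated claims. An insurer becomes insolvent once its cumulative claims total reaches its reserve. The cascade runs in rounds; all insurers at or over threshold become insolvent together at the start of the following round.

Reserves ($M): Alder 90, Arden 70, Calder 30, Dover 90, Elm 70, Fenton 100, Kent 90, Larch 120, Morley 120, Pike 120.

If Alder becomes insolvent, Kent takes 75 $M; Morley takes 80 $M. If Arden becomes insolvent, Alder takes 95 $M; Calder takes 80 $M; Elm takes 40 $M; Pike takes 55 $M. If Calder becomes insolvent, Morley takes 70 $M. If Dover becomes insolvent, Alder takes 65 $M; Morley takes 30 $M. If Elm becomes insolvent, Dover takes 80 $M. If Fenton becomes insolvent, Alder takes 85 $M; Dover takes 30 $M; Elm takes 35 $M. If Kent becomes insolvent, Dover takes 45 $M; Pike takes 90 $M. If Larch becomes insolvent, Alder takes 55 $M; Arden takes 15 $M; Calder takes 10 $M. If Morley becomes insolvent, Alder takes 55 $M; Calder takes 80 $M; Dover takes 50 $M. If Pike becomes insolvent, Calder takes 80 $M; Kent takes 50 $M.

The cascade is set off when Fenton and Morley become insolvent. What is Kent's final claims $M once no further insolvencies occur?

75

Round 1 — Fenton, Morley become insolvent (initial).
  Alder: +85+55 → 140 ≥ 90
  Calder: +80 → 80 ≥ 30
  Dover: +30+50 → 80 < 90
  Elm: +35 → 35 < 70
Round 2 — Alder, Calder become insolvent.
  Kent: +75 → 75 < 90
No further insolvencies.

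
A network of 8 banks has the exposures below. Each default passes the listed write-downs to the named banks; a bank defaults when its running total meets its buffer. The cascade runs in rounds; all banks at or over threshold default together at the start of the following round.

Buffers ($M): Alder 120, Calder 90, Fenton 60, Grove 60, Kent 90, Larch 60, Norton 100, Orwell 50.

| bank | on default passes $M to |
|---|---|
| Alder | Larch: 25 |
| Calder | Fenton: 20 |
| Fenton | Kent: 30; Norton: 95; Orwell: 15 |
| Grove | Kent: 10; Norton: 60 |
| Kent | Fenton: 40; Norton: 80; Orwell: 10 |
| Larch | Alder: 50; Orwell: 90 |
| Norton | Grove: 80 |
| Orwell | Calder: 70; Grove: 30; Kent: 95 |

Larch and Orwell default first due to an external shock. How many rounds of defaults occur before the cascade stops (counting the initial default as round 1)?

Round 1 — Larch, Orwell default (initial).
  Alder: +50 → 50 < 120
  Calder: +70 → 70 < 90
  Grove: +30 → 30 < 60
  Kent: +95 → 95 ≥ 90
Round 2 — Kent defaults.
  Fenton: +40 → 40 < 60
  Norton: +80 → 80 < 100
No further defaults.

2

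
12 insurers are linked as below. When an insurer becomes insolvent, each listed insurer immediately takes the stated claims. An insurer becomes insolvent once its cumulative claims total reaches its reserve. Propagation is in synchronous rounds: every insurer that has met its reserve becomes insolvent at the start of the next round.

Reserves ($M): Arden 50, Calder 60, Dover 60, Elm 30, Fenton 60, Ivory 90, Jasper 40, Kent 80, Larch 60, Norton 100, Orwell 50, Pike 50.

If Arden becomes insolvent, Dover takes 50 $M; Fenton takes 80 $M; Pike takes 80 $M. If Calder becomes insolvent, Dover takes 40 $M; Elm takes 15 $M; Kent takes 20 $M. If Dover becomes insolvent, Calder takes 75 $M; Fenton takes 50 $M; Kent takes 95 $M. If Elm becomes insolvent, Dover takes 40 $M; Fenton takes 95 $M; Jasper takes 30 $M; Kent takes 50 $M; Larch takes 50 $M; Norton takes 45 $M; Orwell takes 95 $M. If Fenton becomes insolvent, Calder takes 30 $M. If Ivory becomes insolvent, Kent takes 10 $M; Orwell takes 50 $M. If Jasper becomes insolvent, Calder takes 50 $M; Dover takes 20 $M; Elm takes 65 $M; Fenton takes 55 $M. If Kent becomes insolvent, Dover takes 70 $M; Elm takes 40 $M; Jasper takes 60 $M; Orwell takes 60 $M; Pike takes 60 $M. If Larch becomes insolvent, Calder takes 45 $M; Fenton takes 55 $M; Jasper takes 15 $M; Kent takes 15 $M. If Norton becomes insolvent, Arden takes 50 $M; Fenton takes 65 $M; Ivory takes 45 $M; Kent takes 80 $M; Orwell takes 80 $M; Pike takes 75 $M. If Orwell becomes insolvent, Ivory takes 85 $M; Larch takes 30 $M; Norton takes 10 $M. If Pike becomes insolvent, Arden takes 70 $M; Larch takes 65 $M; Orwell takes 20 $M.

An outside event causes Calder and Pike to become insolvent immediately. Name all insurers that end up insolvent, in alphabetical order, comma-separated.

Arden, Calder, Dover, Elm, Fenton, Jasper, Kent, Larch, Orwell, Pike

Round 1 — Calder, Pike become insolvent (initial).
  Arden: +70 → 70 ≥ 50
  Dover: +40 → 40 < 60
  Elm: +15 → 15 < 30
  Kent: +20 → 20 < 80
  Larch: +65 → 65 ≥ 60
  Orwell: +20 → 20 < 50
Round 2 — Arden, Larch become insolvent.
  Dover: +50 → 90 ≥ 60
  Fenton: +80+55 → 135 ≥ 60
  Jasper: +15 → 15 < 40
  Kent: +15 → 35 < 80
Round 3 — Dover, Fenton become insolvent.
  Kent: +95 → 130 ≥ 80
Round 4 — Kent becomes insolvent.
  Elm: +40 → 55 ≥ 30
  Jasper: +60 → 75 ≥ 40
  Orwell: +60 → 80 ≥ 50
Round 5 — Elm, Jasper, Orwell become insolvent.
  Ivory: +85 → 85 < 90
  Norton: +45+10 → 55 < 100
No further insolvencies.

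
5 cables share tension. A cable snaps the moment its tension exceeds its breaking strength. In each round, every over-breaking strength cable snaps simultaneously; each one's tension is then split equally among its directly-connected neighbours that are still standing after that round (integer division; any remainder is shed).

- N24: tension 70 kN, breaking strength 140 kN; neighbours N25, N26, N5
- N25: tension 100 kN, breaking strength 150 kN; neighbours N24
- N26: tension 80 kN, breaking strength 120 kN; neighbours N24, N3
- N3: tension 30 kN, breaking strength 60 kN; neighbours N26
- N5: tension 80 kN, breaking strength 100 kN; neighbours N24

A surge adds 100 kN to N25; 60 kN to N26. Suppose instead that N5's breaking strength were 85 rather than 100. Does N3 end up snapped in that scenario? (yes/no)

yes

With N5's breaking strength at 85:
Round 1 — N25 at 200 > 150; N26 at 140 > 120. N25, N26 snap.
  N25 sheds 200 kN to N24: 200 each.
    N24: 70+200 = 270 > 140
  N26 sheds 140 kN to N24, N3: 70 each.
    N24: 270+70 = 340 > 140
    N3: 30+70 = 100 > 60
Round 2 — N24, N3 snap.
  N24 sheds 340 kN to N5: 340 each.
    N5: 80+340 = 420 > 85
  N3 sheds 100 kN: no online neighbours, lost.
Round 3 — N5 snaps.
  N5 sheds 420 kN: no online neighbours, lost.
No further breaks.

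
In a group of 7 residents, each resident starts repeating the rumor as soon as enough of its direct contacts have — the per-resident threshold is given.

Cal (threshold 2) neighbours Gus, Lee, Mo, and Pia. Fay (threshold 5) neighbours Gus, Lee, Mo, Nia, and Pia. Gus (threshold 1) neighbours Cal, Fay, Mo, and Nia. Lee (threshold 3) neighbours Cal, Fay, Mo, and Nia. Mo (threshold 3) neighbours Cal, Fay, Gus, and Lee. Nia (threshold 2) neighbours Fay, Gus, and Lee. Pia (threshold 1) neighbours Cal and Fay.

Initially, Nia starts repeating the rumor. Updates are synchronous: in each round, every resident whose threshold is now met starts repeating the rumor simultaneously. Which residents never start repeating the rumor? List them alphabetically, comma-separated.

Round 1 — Nia starts repeating the rumor (initial).
Round 2 — checking thresholds:
  Fay: 1 of 5 neighbours < 5, not yet.
  Gus: 1 of 4 neighbours ≥ 1, starts repeating the rumor.
  Lee: 1 of 4 neighbours < 3, not yet.
Round 3 — no new spreads; cascade stops.

Cal, Fay, Lee, Mo, Pia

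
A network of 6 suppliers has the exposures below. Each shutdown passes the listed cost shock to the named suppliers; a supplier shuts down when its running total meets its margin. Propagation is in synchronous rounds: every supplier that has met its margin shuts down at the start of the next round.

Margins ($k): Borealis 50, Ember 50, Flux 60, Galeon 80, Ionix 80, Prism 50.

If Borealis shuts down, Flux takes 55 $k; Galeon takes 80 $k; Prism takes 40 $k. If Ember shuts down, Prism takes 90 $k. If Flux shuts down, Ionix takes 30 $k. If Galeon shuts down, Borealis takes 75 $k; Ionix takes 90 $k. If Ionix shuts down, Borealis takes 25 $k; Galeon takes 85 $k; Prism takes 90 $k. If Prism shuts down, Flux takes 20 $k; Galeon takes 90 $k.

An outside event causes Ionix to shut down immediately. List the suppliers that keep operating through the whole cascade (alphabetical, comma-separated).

Ember

Round 1 — Ionix shuts down (initial).
  Borealis: +25 → 25 < 50
  Galeon: +85 → 85 ≥ 80
  Prism: +90 → 90 ≥ 50
Round 2 — Galeon, Prism shut down.
  Borealis: +75 → 100 ≥ 50
  Flux: +20 → 20 < 60
Round 3 — Borealis shuts down.
  Flux: +55 → 75 ≥ 60
Round 4 — Flux shuts down.
No further shutdowns.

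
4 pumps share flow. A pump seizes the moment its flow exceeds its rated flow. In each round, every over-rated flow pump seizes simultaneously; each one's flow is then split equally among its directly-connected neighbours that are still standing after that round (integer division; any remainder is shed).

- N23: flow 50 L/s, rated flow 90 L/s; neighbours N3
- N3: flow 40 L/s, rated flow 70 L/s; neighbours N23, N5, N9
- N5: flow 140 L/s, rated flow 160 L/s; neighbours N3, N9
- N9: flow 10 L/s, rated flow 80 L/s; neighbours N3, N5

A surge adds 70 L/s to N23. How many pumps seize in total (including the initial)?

Round 1 — N23 at 120 > 90. N23 seizes.
  N23 sheds 120 L/s to N3: 120 each.
    N3: 40+120 = 160 > 70
Round 2 — N3 seizes.
  N3 sheds 160 L/s to N5, N9: 80 each.
    N5: 140+80 = 220 > 160
    N9: 10+80 = 90 > 80
Round 3 — N5, N9 seize.
  N5 sheds 220 L/s: no online neighbours, lost.
  N9 sheds 90 L/s: no online neighbours, lost.
No further seizures.

4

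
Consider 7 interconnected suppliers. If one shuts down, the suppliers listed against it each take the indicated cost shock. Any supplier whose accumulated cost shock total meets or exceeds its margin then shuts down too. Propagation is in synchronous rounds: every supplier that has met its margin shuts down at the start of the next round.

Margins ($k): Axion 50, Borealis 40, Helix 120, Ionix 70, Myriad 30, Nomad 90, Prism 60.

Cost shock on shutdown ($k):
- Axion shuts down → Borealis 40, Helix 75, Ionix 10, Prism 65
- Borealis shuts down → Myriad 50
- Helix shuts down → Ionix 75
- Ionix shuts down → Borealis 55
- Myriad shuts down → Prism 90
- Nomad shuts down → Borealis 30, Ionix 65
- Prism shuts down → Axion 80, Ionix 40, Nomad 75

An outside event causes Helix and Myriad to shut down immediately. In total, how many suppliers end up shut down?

6

Round 1 — Helix, Myriad shut down (initial).
  Ionix: +75 → 75 ≥ 70
  Prism: +90 → 90 ≥ 60
Round 2 — Ionix, Prism shut down.
  Axion: +80 → 80 ≥ 50
  Borealis: +55 → 55 ≥ 40
  Nomad: +75 → 75 < 90
Round 3 — Axion, Borealis shut down.
No further shutdowns.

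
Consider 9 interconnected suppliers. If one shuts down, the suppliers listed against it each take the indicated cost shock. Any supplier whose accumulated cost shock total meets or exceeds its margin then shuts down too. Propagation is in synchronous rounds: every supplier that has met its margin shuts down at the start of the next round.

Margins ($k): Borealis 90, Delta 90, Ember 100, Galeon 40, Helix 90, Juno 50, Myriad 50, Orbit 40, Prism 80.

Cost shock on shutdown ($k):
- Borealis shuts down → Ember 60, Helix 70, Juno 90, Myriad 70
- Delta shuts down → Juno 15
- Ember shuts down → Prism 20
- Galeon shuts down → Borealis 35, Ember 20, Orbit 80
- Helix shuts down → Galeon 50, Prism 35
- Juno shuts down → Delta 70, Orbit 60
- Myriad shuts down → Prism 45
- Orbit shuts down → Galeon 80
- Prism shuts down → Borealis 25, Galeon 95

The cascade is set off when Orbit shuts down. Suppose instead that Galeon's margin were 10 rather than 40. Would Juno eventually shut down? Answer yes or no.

With Galeon's margin at 10:
Round 1 — Orbit shuts down (initial).
  Galeon: +80 → 80 ≥ 10
Round 2 — Galeon shuts down.
  Borealis: +35 → 35 < 90
  Ember: +20 → 20 < 100
No further shutdowns.

no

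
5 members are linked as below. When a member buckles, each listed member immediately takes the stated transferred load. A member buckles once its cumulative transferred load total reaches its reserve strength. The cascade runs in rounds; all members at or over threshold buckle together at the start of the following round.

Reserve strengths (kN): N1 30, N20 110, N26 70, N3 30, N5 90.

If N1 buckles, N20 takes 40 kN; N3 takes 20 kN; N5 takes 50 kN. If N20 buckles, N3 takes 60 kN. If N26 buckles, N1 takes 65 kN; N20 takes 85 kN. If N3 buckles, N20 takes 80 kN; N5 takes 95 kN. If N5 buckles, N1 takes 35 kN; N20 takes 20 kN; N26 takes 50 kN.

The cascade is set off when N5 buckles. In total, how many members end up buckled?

Round 1 — N5 buckles (initial).
  N1: +35 → 35 ≥ 30
  N20: +20 → 20 < 110
  N26: +50 → 50 < 70
Round 2 — N1 buckles.
  N20: +40 → 60 < 110
  N3: +20 → 20 < 30
No further bucklings.

2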